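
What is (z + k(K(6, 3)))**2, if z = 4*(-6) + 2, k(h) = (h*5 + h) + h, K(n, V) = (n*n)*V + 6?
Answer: 602176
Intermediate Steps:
K(n, V) = 6 + V*n**2 (K(n, V) = n**2*V + 6 = V*n**2 + 6 = 6 + V*n**2)
k(h) = 7*h (k(h) = (5*h + h) + h = 6*h + h = 7*h)
z = -22 (z = -24 + 2 = -22)
(z + k(K(6, 3)))**2 = (-22 + 7*(6 + 3*6**2))**2 = (-22 + 7*(6 + 3*36))**2 = (-22 + 7*(6 + 108))**2 = (-22 + 7*114)**2 = (-22 + 798)**2 = 776**2 = 602176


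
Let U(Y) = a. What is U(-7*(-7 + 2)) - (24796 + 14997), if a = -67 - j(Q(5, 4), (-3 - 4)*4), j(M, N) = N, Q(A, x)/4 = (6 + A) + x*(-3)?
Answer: -39832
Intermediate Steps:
Q(A, x) = 24 - 12*x + 4*A (Q(A, x) = 4*((6 + A) + x*(-3)) = 4*((6 + A) - 3*x) = 4*(6 + A - 3*x) = 24 - 12*x + 4*A)
a = -39 (a = -67 - (-3 - 4)*4 = -67 - (-7)*4 = -67 - 1*(-28) = -67 + 28 = -39)
U(Y) = -39
U(-7*(-7 + 2)) - (24796 + 14997) = -39 - (24796 + 14997) = -39 - 1*39793 = -39 - 39793 = -39832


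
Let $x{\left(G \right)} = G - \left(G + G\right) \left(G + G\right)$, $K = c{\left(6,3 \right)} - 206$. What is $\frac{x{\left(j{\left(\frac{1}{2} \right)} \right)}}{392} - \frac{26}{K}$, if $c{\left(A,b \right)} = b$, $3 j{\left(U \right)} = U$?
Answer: $\frac{26237}{204624} \approx 0.12822$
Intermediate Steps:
$j{\left(U \right)} = \frac{U}{3}$
$K = -203$ ($K = 3 - 206 = -203$)
$x{\left(G \right)} = G - 4 G^{2}$ ($x{\left(G \right)} = G - 2 G 2 G = G - 4 G^{2}$)
$\frac{x{\left(j{\left(\frac{1}{2} \right)} \right)}}{392} - \frac{26}{K} = \frac{\frac{1}{3 \cdot 2} \left(1 - 4 \frac{1}{3 \cdot 2}\right)}{392} - \frac{26}{-203} = \frac{1}{3} \cdot \frac{1}{2} \left(1 - 4 \cdot \frac{1}{3} \cdot \frac{1}{2}\right) \frac{1}{392} - - \frac{26}{203} = \frac{1 - \frac{2}{3}}{6} \cdot \frac{1}{392} + \frac{26}{203} = \frac{1}{6} \cdot \frac{1}{3} \cdot \frac{1}{392} + \frac{26}{203} = \frac{1}{18} \cdot \frac{1}{392} + \frac{26}{203} = \frac{1}{7056} + \frac{26}{203} = \frac{26237}{204624}$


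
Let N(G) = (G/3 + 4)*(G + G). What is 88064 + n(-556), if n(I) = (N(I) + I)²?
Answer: 363923420176/9 ≈ 4.0436e+10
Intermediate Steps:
N(G) = 2*G*(4 + G/3) (N(G) = (G*(⅓) + 4)*(2*G) = (G/3 + 4)*(2*G) = (4 + G/3)*(2*G) = 2*G*(4 + G/3))
n(I) = (I + 2*I*(12 + I)/3)² (n(I) = (2*I*(12 + I)/3 + I)² = (I + 2*I*(12 + I)/3)²)
88064 + n(-556) = 88064 + (⅑)*(-556)²*(27 + 2*(-556))² = 88064 + (⅑)*309136*(27 - 1112)² = 88064 + (⅑)*309136*(-1085)² = 88064 + (⅑)*309136*1177225 = 88064 + 363922627600/9 = 363923420176/9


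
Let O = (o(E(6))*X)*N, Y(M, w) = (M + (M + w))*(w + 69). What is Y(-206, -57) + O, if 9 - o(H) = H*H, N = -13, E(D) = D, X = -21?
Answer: -12999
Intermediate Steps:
Y(M, w) = (69 + w)*(w + 2*M) (Y(M, w) = (w + 2*M)*(69 + w) = (69 + w)*(w + 2*M))
o(H) = 9 - H² (o(H) = 9 - H*H = 9 - H²)
O = -7371 (O = ((9 - 1*6²)*(-21))*(-13) = ((9 - 1*36)*(-21))*(-13) = ((9 - 36)*(-21))*(-13) = -27*(-21)*(-13) = 567*(-13) = -7371)
Y(-206, -57) + O = ((-57)² + 69*(-57) + 138*(-206) + 2*(-206)*(-57)) - 7371 = (3249 - 3933 - 28428 + 23484) - 7371 = -5628 - 7371 = -12999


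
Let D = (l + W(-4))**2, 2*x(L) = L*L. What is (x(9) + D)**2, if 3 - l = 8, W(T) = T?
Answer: 59049/4 ≈ 14762.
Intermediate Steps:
x(L) = L**2/2 (x(L) = (L*L)/2 = L**2/2)
l = -5 (l = 3 - 1*8 = 3 - 8 = -5)
D = 81 (D = (-5 - 4)**2 = (-9)**2 = 81)
(x(9) + D)**2 = ((1/2)*9**2 + 81)**2 = ((1/2)*81 + 81)**2 = (81/2 + 81)**2 = (243/2)**2 = 59049/4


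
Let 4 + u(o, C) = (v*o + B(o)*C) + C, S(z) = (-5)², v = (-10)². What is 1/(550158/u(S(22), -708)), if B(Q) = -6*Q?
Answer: 17998/91693 ≈ 0.19629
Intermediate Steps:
v = 100
S(z) = 25
u(o, C) = -4 + C + 100*o - 6*C*o (u(o, C) = -4 + ((100*o + (-6*o)*C) + C) = -4 + ((100*o - 6*C*o) + C) = -4 + (C + 100*o - 6*C*o) = -4 + C + 100*o - 6*C*o)
1/(550158/u(S(22), -708)) = 1/(550158/(-4 - 708 + 100*25 - 6*(-708)*25)) = 1/(550158/(-4 - 708 + 2500 + 106200)) = 1/(550158/107988) = 1/(550158*(1/107988)) = 1/(91693/17998) = 17998/91693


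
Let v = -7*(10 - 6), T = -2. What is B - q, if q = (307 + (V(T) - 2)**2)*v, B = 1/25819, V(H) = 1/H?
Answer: 226458450/25819 ≈ 8771.0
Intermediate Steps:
v = -28 (v = -7*4 = -28)
B = 1/25819 ≈ 3.8731e-5
q = -8771 (q = (307 + (1/(-2) - 2)**2)*(-28) = (307 + (-1/2 - 2)**2)*(-28) = (307 + (-5/2)**2)*(-28) = (307 + 25/4)*(-28) = (1253/4)*(-28) = -8771)
B - q = 1/25819 - 1*(-8771) = 1/25819 + 8771 = 226458450/25819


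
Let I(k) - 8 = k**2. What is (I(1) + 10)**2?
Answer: 361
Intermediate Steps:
I(k) = 8 + k**2
(I(1) + 10)**2 = ((8 + 1**2) + 10)**2 = ((8 + 1) + 10)**2 = (9 + 10)**2 = 19**2 = 361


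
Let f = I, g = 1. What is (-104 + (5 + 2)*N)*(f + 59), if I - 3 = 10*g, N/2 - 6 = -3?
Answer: -4464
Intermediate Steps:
N = 6 (N = 12 + 2*(-3) = 12 - 6 = 6)
I = 13 (I = 3 + 10*1 = 3 + 10 = 13)
f = 13
(-104 + (5 + 2)*N)*(f + 59) = (-104 + (5 + 2)*6)*(13 + 59) = (-104 + 7*6)*72 = (-104 + 42)*72 = -62*72 = -4464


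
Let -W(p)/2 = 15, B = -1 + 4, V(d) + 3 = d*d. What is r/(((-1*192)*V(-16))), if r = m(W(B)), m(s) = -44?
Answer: 1/1104 ≈ 0.00090580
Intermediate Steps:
V(d) = -3 + d² (V(d) = -3 + d*d = -3 + d²)
B = 3
W(p) = -30 (W(p) = -2*15 = -30)
r = -44
r/(((-1*192)*V(-16))) = -44*(-1/(192*(-3 + (-16)²))) = -44*(-1/(192*(-3 + 256))) = -44/((-192*253)) = -44/(-48576) = -44*(-1/48576) = 1/1104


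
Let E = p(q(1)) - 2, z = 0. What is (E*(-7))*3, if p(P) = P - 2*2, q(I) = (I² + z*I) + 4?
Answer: 21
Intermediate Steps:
q(I) = 4 + I² (q(I) = (I² + 0*I) + 4 = (I² + 0) + 4 = I² + 4 = 4 + I²)
p(P) = -4 + P (p(P) = P - 4 = -4 + P)
E = -1 (E = (-4 + (4 + 1²)) - 2 = (-4 + (4 + 1)) - 2 = (-4 + 5) - 2 = 1 - 2 = -1)
(E*(-7))*3 = -1*(-7)*3 = 7*3 = 21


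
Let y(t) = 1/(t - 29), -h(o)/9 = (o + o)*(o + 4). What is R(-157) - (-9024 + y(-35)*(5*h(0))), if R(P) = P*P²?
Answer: -3860869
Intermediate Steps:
h(o) = -18*o*(4 + o) (h(o) = -9*(o + o)*(o + 4) = -9*2*o*(4 + o) = -18*o*(4 + o))
y(t) = 1/(-29 + t)
R(P) = P³
R(-157) - (-9024 + y(-35)*(5*h(0))) = (-157)³ - (-9024 + (5*(-18*0*(4 + 0)))/(-29 - 35)) = -3869893 - (-9024 + (5*(-18*0*4))/(-64)) = -3869893 - (-9024 - 5*0/64) = -3869893 - (-9024 - 1/64*0) = -3869893 - (-9024 + 0) = -3869893 - 1*(-9024) = -3869893 + 9024 = -3860869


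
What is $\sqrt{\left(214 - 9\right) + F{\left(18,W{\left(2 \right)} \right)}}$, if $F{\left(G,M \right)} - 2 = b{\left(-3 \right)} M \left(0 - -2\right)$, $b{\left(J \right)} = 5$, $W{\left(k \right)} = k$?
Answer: $\sqrt{227} \approx 15.067$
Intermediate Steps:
$F{\left(G,M \right)} = 2 + 10 M$ ($F{\left(G,M \right)} = 2 + 5 M \left(0 - -2\right) = 2 + 5 M \left(0 + 2\right) = 2 + 5 M 2 = 2 + 10 M$)
$\sqrt{\left(214 - 9\right) + F{\left(18,W{\left(2 \right)} \right)}} = \sqrt{\left(214 - 9\right) + \left(2 + 10 \cdot 2\right)} = \sqrt{\left(214 - 9\right) + \left(2 + 20\right)} = \sqrt{205 + 22} = \sqrt{227}$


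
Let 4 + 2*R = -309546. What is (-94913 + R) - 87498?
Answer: -337186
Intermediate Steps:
R = -154775 (R = -2 + (1/2)*(-309546) = -2 - 154773 = -154775)
(-94913 + R) - 87498 = (-94913 - 154775) - 87498 = -249688 - 87498 = -337186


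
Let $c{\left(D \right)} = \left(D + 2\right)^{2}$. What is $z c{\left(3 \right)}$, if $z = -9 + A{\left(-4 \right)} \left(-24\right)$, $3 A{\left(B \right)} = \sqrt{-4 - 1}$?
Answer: $-225 - 200 i \sqrt{5} \approx -225.0 - 447.21 i$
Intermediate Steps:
$A{\left(B \right)} = \frac{i \sqrt{5}}{3}$ ($A{\left(B \right)} = \frac{\sqrt{-4 - 1}}{3} = \frac{\sqrt{-5}}{3} = \frac{i \sqrt{5}}{3}$)
$c{\left(D \right)} = \left(2 + D\right)^{2}$
$z = -9 - 8 i \sqrt{5}$ ($z = -9 + \frac{i \sqrt{5}}{3} \left(-24\right) = -9 - 8 i \sqrt{5} \approx -9.0 - 17.889 i$)
$z c{\left(3 \right)} = \left(-9 - 8 i \sqrt{5}\right) \left(2 + 3\right)^{2} = \left(-9 - 8 i \sqrt{5}\right) 5^{2} = \left(-9 - 8 i \sqrt{5}\right) 25 = -225 - 200 i \sqrt{5}$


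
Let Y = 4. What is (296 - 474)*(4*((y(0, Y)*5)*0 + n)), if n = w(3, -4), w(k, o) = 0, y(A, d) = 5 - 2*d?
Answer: 0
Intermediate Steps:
n = 0
(296 - 474)*(4*((y(0, Y)*5)*0 + n)) = (296 - 474)*(4*(((5 - 2*4)*5)*0 + 0)) = -712*(((5 - 8)*5)*0 + 0) = -712*(-3*5*0 + 0) = -712*(-15*0 + 0) = -712*(0 + 0) = -712*0 = -178*0 = 0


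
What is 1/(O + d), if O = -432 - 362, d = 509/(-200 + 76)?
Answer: -124/98965 ≈ -0.0012530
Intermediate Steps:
d = -509/124 (d = 509/(-124) = 509*(-1/124) = -509/124 ≈ -4.1048)
O = -794
1/(O + d) = 1/(-794 - 509/124) = 1/(-98965/124) = -124/98965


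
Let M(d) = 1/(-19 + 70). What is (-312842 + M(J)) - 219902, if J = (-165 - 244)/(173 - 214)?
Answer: -27169943/51 ≈ -5.3274e+5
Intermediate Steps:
J = 409/41 (J = -409/(-41) = -409*(-1/41) = 409/41 ≈ 9.9756)
M(d) = 1/51
(-312842 + M(J)) - 219902 = (-312842 + 1/51) - 219902 = -15954941/51 - 219902 = -27169943/51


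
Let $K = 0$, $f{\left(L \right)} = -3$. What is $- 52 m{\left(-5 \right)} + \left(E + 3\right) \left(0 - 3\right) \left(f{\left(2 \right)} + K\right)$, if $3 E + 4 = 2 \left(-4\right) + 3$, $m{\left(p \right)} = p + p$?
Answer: $520$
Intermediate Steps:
$m{\left(p \right)} = 2 p$
$E = -3$ ($E = - \frac{4}{3} + \frac{2 \left(-4\right) + 3}{3} = - \frac{4}{3} + \frac{-8 + 3}{3} = - \frac{4}{3} + \frac{1}{3} \left(-5\right) = - \frac{4}{3} - \frac{5}{3} = -3$)
$- 52 m{\left(-5 \right)} + \left(E + 3\right) \left(0 - 3\right) \left(f{\left(2 \right)} + K\right) = - 52 \cdot 2 \left(-5\right) + \left(-3 + 3\right) \left(0 - 3\right) \left(-3 + 0\right) = \left(-52\right) \left(-10\right) + 0 \left(-3\right) \left(-3\right) = 520 + 0 \left(-3\right) = 520 + 0 = 520$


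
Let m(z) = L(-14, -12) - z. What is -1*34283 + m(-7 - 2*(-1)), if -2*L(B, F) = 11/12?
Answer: -822683/24 ≈ -34278.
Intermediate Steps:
L(B, F) = -11/24 (L(B, F) = -11/(2*12) = -1/2*11/12 = -11/24)
m(z) = -11/24 - z
-1*34283 + m(-7 - 2*(-1)) = -1*34283 + (-11/24 - (-7 - 2*(-1))) = -34283 + (-11/24 - (-7 + 2)) = -34283 + (-11/24 - 1*(-5)) = -34283 + (-11/24 + 5) = -34283 + 109/24 = -822683/24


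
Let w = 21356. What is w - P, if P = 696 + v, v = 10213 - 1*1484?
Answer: 11931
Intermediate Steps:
v = 8729 (v = 10213 - 1484 = 8729)
P = 9425 (P = 696 + 8729 = 9425)
w - P = 21356 - 1*9425 = 21356 - 9425 = 11931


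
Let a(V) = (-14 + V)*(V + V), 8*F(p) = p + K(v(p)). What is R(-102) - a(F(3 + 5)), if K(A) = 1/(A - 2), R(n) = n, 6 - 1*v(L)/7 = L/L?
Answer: -2645281/34848 ≈ -75.909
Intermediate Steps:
v(L) = 35 (v(L) = 42 - 7*L/L = 42 - 7*1 = 42 - 7 = 35)
K(A) = 1/(-2 + A)
F(p) = 1/264 + p/8 (F(p) = (p + 1/(-2 + 35))/8 = (p + 1/33)/8 = (1/33 + p)/8 = 1/264 + p/8)
a(V) = 2*V*(-14 + V) (a(V) = (-14 + V)*(2*V) = 2*V*(-14 + V))
R(-102) - a(F(3 + 5)) = -102 - 2*(1/264 + (3 + 5)/8)*(-14 + (1/264 + (3 + 5)/8)) = -102 - 2*(1/264 + (⅛)*8)*(-14 + (1/264 + (⅛)*8)) = -102 - 2*(1/264 + 1)*(-14 + (1/264 + 1)) = -102 - 2*265*(-14 + 265/264)/264 = -102 - 2*265*(-3431)/(264*264) = -102 - 1*(-909215/34848) = -102 + 909215/34848 = -2645281/34848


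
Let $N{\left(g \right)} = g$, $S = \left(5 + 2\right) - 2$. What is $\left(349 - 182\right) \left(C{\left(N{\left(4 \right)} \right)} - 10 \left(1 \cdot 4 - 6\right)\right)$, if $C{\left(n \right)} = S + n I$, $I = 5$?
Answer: $7515$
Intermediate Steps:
$S = 5$ ($S = 7 - 2 = 5$)
$C{\left(n \right)} = 5 + 5 n$ ($C{\left(n \right)} = 5 + n 5 = 5 + 5 n$)
$\left(349 - 182\right) \left(C{\left(N{\left(4 \right)} \right)} - 10 \left(1 \cdot 4 - 6\right)\right) = \left(349 - 182\right) \left(\left(5 + 5 \cdot 4\right) - 10 \left(1 \cdot 4 - 6\right)\right) = 167 \left(\left(5 + 20\right) - 10 \left(4 - 6\right)\right) = 167 \left(25 - -20\right) = 167 \left(25 + 20\right) = 167 \cdot 45 = 7515$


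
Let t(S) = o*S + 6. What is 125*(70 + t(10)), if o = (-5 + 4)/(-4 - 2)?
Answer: 29125/3 ≈ 9708.3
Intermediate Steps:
o = ⅙ (o = -1/(-6) = -1*(-⅙) = ⅙ ≈ 0.16667)
t(S) = 6 + S/6 (t(S) = S/6 + 6 = 6 + S/6)
125*(70 + t(10)) = 125*(70 + (6 + (⅙)*10)) = 125*(70 + (6 + 5/3)) = 125*(70 + 23/3) = 125*(233/3) = 29125/3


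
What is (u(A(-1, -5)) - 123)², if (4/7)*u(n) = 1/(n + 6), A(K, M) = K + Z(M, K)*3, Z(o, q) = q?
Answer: 954529/64 ≈ 14915.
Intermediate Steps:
A(K, M) = 4*K (A(K, M) = K + K*3 = K + 3*K = 4*K)
u(n) = 7/(4*(6 + n)) (u(n) = 7/(4*(n + 6)) = 7/(4*(6 + n)))
(u(A(-1, -5)) - 123)² = (7/(4*(6 + 4*(-1))) - 123)² = (7/(4*(6 - 4)) - 123)² = ((7/4)/2 - 123)² = ((7/4)*(½) - 123)² = (7/8 - 123)² = (-977/8)² = 954529/64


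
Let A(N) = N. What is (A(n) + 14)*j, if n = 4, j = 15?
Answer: 270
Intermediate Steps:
(A(n) + 14)*j = (4 + 14)*15 = 18*15 = 270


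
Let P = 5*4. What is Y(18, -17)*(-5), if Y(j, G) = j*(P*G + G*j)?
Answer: 58140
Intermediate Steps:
P = 20
Y(j, G) = j*(20*G + G*j)
Y(18, -17)*(-5) = -17*18*(20 + 18)*(-5) = -17*18*38*(-5) = -11628*(-5) = 58140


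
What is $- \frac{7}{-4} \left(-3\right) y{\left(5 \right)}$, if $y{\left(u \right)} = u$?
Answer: $- \frac{105}{4} \approx -26.25$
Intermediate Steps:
$- \frac{7}{-4} \left(-3\right) y{\left(5 \right)} = - \frac{7}{-4} \left(-3\right) 5 = \left(-7\right) \left(- \frac{1}{4}\right) \left(-3\right) 5 = \frac{7}{4} \left(-3\right) 5 = \left(- \frac{21}{4}\right) 5 = - \frac{105}{4}$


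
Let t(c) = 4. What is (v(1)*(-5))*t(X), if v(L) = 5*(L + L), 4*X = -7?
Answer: -200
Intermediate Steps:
X = -7/4 (X = (¼)*(-7) = -7/4 ≈ -1.7500)
v(L) = 10*L (v(L) = 5*(2*L) = 10*L)
(v(1)*(-5))*t(X) = ((10*1)*(-5))*4 = (10*(-5))*4 = -50*4 = -200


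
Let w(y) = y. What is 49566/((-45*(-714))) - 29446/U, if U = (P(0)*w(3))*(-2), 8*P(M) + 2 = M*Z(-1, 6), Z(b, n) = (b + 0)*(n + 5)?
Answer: -105113959/5355 ≈ -19629.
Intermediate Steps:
Z(b, n) = b*(5 + n)
P(M) = -1/4 - 11*M/8 (P(M) = -1/4 + (M*(-(5 + 6)))/8 = -1/4 + (M*(-1*11))/8 = -1/4 + (M*(-11))/8 = -1/4 + (-11*M)/8 = -1/4 - 11*M/8)
U = 3/2 (U = ((-1/4 - 11/8*0)*3)*(-2) = ((-1/4 + 0)*3)*(-2) = -1/4*3*(-2) = -3/4*(-2) = 3/2 ≈ 1.5000)
49566/((-45*(-714))) - 29446/U = 49566/((-45*(-714))) - 29446/3/2 = 49566/32130 - 29446*2/3 = 49566*(1/32130) - 58892/3 = 8261/5355 - 58892/3 = -105113959/5355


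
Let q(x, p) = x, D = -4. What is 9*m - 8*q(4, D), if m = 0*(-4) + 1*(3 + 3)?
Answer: 22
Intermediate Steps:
m = 6 (m = 0 + 1*6 = 0 + 6 = 6)
9*m - 8*q(4, D) = 9*6 - 8*4 = 54 - 32 = 22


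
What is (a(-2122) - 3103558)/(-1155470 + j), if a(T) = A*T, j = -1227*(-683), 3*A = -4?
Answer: 9302186/952287 ≈ 9.7683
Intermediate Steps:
A = -4/3 (A = (⅓)*(-4) = -4/3 ≈ -1.3333)
j = 838041
a(T) = -4*T/3
(a(-2122) - 3103558)/(-1155470 + j) = (-4/3*(-2122) - 3103558)/(-1155470 + 838041) = (8488/3 - 3103558)/(-317429) = -9302186/3*(-1/317429) = 9302186/952287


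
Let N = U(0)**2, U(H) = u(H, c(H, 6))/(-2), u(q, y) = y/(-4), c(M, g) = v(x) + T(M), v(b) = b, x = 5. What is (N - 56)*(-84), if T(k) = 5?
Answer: 18291/4 ≈ 4572.8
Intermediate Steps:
c(M, g) = 10 (c(M, g) = 5 + 5 = 10)
u(q, y) = -y/4 (u(q, y) = y*(-1/4) = -y/4)
U(H) = 5/4 (U(H) = -1/4*10/(-2) = -5/2*(-1/2) = 5/4)
N = 25/16 (N = (5/4)**2 = 25/16 ≈ 1.5625)
(N - 56)*(-84) = (25/16 - 56)*(-84) = -871/16*(-84) = 18291/4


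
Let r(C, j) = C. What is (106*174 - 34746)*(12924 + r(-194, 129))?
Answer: -207524460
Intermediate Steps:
(106*174 - 34746)*(12924 + r(-194, 129)) = (106*174 - 34746)*(12924 - 194) = (18444 - 34746)*12730 = -16302*12730 = -207524460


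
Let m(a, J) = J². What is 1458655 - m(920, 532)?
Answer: 1175631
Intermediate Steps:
1458655 - m(920, 532) = 1458655 - 1*532² = 1458655 - 1*283024 = 1458655 - 283024 = 1175631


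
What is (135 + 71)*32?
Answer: 6592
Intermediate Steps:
(135 + 71)*32 = 206*32 = 6592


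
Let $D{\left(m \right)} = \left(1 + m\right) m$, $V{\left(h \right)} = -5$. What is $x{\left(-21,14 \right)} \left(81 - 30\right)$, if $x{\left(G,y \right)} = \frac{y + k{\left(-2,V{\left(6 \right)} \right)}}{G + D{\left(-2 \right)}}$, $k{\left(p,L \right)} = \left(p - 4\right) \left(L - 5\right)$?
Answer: $- \frac{3774}{19} \approx -198.63$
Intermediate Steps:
$k{\left(p,L \right)} = \left(-5 + L\right) \left(-4 + p\right)$ ($k{\left(p,L \right)} = \left(-4 + p\right) \left(-5 + L\right) = \left(-5 + L\right) \left(-4 + p\right)$)
$D{\left(m \right)} = m \left(1 + m\right)$
$x{\left(G,y \right)} = \frac{60 + y}{2 + G}$ ($x{\left(G,y \right)} = \frac{y - -60}{G - 2 \left(1 - 2\right)} = \frac{y + \left(20 + 10 + 20 + 10\right)}{G - -2} = \frac{y + 60}{G + 2} = \frac{60 + y}{2 + G}$)
$x{\left(-21,14 \right)} \left(81 - 30\right) = \frac{60 + 14}{2 - 21} \left(81 - 30\right) = \frac{1}{-19} \cdot 74 \left(81 - 30\right) = \left(- \frac{1}{19}\right) 74 \cdot 51 = \left(- \frac{74}{19}\right) 51 = - \frac{3774}{19}$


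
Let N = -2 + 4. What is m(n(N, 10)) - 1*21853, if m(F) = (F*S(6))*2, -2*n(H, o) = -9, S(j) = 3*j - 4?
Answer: -21727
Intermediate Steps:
N = 2
S(j) = -4 + 3*j
n(H, o) = 9/2 (n(H, o) = -1/2*(-9) = 9/2)
m(F) = 28*F (m(F) = (F*(-4 + 3*6))*2 = (F*(-4 + 18))*2 = (F*14)*2 = (14*F)*2 = 28*F)
m(n(N, 10)) - 1*21853 = 28*(9/2) - 1*21853 = 126 - 21853 = -21727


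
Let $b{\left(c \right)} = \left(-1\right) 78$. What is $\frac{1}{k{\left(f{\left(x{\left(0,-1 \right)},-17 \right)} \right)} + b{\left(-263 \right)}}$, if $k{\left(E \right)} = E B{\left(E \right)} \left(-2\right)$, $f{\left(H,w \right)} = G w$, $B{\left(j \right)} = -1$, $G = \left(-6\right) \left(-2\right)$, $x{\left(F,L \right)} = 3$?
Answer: $- \frac{1}{486} \approx -0.0020576$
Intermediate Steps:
$b{\left(c \right)} = -78$
$G = 12$
$f{\left(H,w \right)} = 12 w$
$k{\left(E \right)} = 2 E$ ($k{\left(E \right)} = E \left(\left(-1\right) \left(-2\right)\right) = E 2 = 2 E$)
$\frac{1}{k{\left(f{\left(x{\left(0,-1 \right)},-17 \right)} \right)} + b{\left(-263 \right)}} = \frac{1}{2 \cdot 12 \left(-17\right) - 78} = \frac{1}{2 \left(-204\right) - 78} = \frac{1}{-408 - 78} = \frac{1}{-486} = - \frac{1}{486}$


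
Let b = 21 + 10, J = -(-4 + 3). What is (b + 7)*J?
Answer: 38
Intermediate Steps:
J = 1 (J = -1*(-1) = 1)
b = 31
(b + 7)*J = (31 + 7)*1 = 38*1 = 38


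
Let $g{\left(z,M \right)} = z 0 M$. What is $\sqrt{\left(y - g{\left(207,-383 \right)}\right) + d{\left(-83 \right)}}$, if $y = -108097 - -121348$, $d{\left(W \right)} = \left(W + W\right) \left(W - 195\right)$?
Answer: $\sqrt{59399} \approx 243.72$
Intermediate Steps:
$g{\left(z,M \right)} = 0$ ($g{\left(z,M \right)} = 0 M = 0$)
$d{\left(W \right)} = 2 W \left(-195 + W\right)$
$y = 13251$ ($y = -108097 + 121348 = 13251$)
$\sqrt{\left(y - g{\left(207,-383 \right)}\right) + d{\left(-83 \right)}} = \sqrt{\left(13251 - 0\right) + 2 \left(-83\right) \left(-195 - 83\right)} = \sqrt{\left(13251 + 0\right) + 2 \left(-83\right) \left(-278\right)} = \sqrt{13251 + 46148} = \sqrt{59399}$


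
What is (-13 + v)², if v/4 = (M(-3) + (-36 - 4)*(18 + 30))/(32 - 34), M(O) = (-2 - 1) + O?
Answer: 14737921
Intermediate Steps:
M(O) = -3 + O
v = 3852 (v = 4*(((-3 - 3) + (-36 - 4)*(18 + 30))/(32 - 34)) = 4*((-6 - 40*48)/(-2)) = 4*((-6 - 1920)*(-½)) = 4*(-1926*(-½)) = 4*963 = 3852)
(-13 + v)² = (-13 + 3852)² = 3839² = 14737921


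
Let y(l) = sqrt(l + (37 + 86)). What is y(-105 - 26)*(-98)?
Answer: -196*I*sqrt(2) ≈ -277.19*I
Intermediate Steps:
y(l) = sqrt(123 + l) (y(l) = sqrt(l + 123) = sqrt(123 + l))
y(-105 - 26)*(-98) = sqrt(123 + (-105 - 26))*(-98) = sqrt(123 - 131)*(-98) = sqrt(-8)*(-98) = (2*I*sqrt(2))*(-98) = -196*I*sqrt(2)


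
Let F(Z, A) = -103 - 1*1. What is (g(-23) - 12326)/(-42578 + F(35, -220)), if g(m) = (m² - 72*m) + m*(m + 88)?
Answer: 5818/21341 ≈ 0.27262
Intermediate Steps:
F(Z, A) = -104 (F(Z, A) = -103 - 1 = -104)
g(m) = m² - 72*m + m*(88 + m) (g(m) = (m² - 72*m) + m*(88 + m) = m² - 72*m + m*(88 + m))
(g(-23) - 12326)/(-42578 + F(35, -220)) = (2*(-23)*(8 - 23) - 12326)/(-42578 - 104) = (2*(-23)*(-15) - 12326)/(-42682) = (690 - 12326)*(-1/42682) = -11636*(-1/42682) = 5818/21341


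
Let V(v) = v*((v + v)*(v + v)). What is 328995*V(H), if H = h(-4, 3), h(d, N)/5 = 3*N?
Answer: 119918677500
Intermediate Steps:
h(d, N) = 15*N (h(d, N) = 5*(3*N) = 15*N)
H = 45 (H = 15*3 = 45)
V(v) = 4*v³ (V(v) = v*((2*v)*(2*v)) = v*(4*v²) = 4*v³)
328995*V(H) = 328995*(4*45³) = 328995*(4*91125) = 328995*364500 = 119918677500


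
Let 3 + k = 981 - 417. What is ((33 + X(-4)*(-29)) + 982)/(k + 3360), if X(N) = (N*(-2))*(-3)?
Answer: 1711/3921 ≈ 0.43637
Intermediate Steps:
k = 561 (k = -3 + (981 - 417) = -3 + 564 = 561)
X(N) = 6*N (X(N) = -2*N*(-3) = 6*N)
((33 + X(-4)*(-29)) + 982)/(k + 3360) = ((33 + (6*(-4))*(-29)) + 982)/(561 + 3360) = ((33 - 24*(-29)) + 982)/3921 = ((33 + 696) + 982)*(1/3921) = (729 + 982)*(1/3921) = 1711*(1/3921) = 1711/3921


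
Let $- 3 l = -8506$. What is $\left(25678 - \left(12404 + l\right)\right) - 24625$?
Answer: $- \frac{42559}{3} \approx -14186.0$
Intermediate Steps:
$l = \frac{8506}{3}$ ($l = \left(- \frac{1}{3}\right) \left(-8506\right) = \frac{8506}{3} \approx 2835.3$)
$\left(25678 - \left(12404 + l\right)\right) - 24625 = \left(25678 - \frac{45718}{3}\right) - 24625 = \frac{31316}{3} - 24625 = - \frac{42559}{3}$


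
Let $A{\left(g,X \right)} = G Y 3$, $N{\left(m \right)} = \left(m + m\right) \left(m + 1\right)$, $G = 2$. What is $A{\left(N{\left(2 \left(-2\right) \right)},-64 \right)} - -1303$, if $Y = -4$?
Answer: $1279$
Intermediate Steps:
$N{\left(m \right)} = 2 m \left(1 + m\right)$
$A{\left(g,X \right)} = -24$ ($A{\left(g,X \right)} = 2 \left(-4\right) 3 = \left(-8\right) 3 = -24$)
$A{\left(N{\left(2 \left(-2\right) \right)},-64 \right)} - -1303 = -24 - -1303 = -24 + 1303 = 1279$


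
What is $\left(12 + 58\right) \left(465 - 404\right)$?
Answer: $4270$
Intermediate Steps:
$\left(12 + 58\right) \left(465 - 404\right) = 70 \cdot 61 = 4270$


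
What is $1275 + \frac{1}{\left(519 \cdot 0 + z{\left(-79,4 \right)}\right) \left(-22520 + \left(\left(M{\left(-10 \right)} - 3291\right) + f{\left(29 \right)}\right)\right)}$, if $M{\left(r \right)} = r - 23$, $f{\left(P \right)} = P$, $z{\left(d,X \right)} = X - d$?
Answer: $\frac{2731872374}{2142645} \approx 1275.0$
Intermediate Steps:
$M{\left(r \right)} = -23 + r$ ($M{\left(r \right)} = r - 23 = -23 + r$)
$1275 + \frac{1}{\left(519 \cdot 0 + z{\left(-79,4 \right)}\right) \left(-22520 + \left(\left(M{\left(-10 \right)} - 3291\right) + f{\left(29 \right)}\right)\right)} = 1275 + \frac{1}{\left(519 \cdot 0 + \left(4 - -79\right)\right) \left(-22520 + \left(\left(\left(-23 - 10\right) - 3291\right) + 29\right)\right)} = 1275 + \frac{1}{\left(0 + \left(4 + 79\right)\right) \left(-22520 + \left(\left(-33 - 3291\right) + 29\right)\right)} = 1275 + \frac{1}{\left(0 + 83\right) \left(-22520 + \left(-3324 + 29\right)\right)} = 1275 + \frac{1}{83 \left(-22520 - 3295\right)} = 1275 + \frac{1}{83 \left(-25815\right)} = 1275 + \frac{1}{-2142645} = 1275 - \frac{1}{2142645} = \frac{2731872374}{2142645}$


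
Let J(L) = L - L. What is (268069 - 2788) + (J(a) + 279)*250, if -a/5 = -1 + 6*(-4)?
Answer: 335031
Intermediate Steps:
a = 125 (a = -5*(-1 + 6*(-4)) = -5*(-1 - 24) = -5*(-25) = 125)
J(L) = 0
(268069 - 2788) + (J(a) + 279)*250 = (268069 - 2788) + (0 + 279)*250 = 265281 + 279*250 = 265281 + 69750 = 335031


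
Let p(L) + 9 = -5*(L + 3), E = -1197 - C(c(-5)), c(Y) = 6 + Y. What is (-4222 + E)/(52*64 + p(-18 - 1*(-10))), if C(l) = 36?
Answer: -5455/3344 ≈ -1.6313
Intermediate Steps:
E = -1233 (E = -1197 - 1*36 = -1197 - 36 = -1233)
p(L) = -24 - 5*L (p(L) = -9 - 5*(L + 3) = -9 - 5*(3 + L) = -9 + (-15 - 5*L) = -24 - 5*L)
(-4222 + E)/(52*64 + p(-18 - 1*(-10))) = (-4222 - 1233)/(52*64 + (-24 - 5*(-18 - 1*(-10)))) = -5455/(3328 + (-24 - 5*(-18 + 10))) = -5455/(3328 + (-24 - 5*(-8))) = -5455/(3328 + (-24 + 40)) = -5455/(3328 + 16) = -5455/3344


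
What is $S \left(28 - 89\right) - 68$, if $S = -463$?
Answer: $28175$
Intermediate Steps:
$S \left(28 - 89\right) - 68 = - 463 \left(28 - 89\right) - 68 = \left(-463\right) \left(-61\right) - 68 = 28243 - 68 = 28175$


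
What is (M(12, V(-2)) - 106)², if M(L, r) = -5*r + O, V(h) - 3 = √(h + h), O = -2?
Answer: 15029 + 2460*I ≈ 15029.0 + 2460.0*I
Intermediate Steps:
V(h) = 3 + √2*√h (V(h) = 3 + √(h + h) = 3 + √(2*h) = 3 + √2*√h)
M(L, r) = -2 - 5*r (M(L, r) = -5*r - 2 = -2 - 5*r)
(M(12, V(-2)) - 106)² = ((-2 - 5*(3 + √2*√(-2))) - 106)² = ((-2 - 5*(3 + √2*(I*√2))) - 106)² = ((-2 - 5*(3 + 2*I)) - 106)² = ((-2 + (-15 - 10*I)) - 106)² = ((-17 - 10*I) - 106)² = (-123 - 10*I)²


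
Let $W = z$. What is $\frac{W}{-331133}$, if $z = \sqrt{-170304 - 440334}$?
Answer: $- \frac{7 i \sqrt{12462}}{331133} \approx - 0.0023599 i$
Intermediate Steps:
$z = 7 i \sqrt{12462}$ ($z = \sqrt{-610638} = 7 i \sqrt{12462} \approx 781.43 i$)
$W = 7 i \sqrt{12462} \approx 781.43 i$
$\frac{W}{-331133} = \frac{7 i \sqrt{12462}}{-331133} = 7 i \sqrt{12462} \left(- \frac{1}{331133}\right) = - \frac{7 i \sqrt{12462}}{331133}$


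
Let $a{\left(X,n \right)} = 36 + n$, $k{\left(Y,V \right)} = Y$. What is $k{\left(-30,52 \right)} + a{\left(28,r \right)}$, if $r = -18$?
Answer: $-12$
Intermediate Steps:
$k{\left(-30,52 \right)} + a{\left(28,r \right)} = -30 + \left(36 - 18\right) = -30 + 18 = -12$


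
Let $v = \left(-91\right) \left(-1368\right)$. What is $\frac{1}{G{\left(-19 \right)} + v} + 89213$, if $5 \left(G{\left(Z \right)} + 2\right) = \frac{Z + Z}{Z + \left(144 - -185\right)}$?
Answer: $\frac{8606969682178}{96476631} \approx 89213.0$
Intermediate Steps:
$v = 124488$
$G{\left(Z \right)} = -2 + \frac{2 Z}{5 \left(329 + Z\right)}$ ($G{\left(Z \right)} = -2 + \frac{\left(Z + Z\right) \frac{1}{Z + \left(144 - -185\right)}}{5} = -2 + \frac{2 Z \frac{1}{Z + \left(144 + 185\right)}}{5} = -2 + \frac{2 Z \frac{1}{Z + 329}}{5} = -2 + \frac{2 Z \frac{1}{329 + Z}}{5} = -2 + \frac{2 Z}{5 \left(329 + Z\right)}$)
$\frac{1}{G{\left(-19 \right)} + v} + 89213 = \frac{1}{\frac{2 \left(-1645 - -76\right)}{5 \left(329 - 19\right)} + 124488} + 89213 = \frac{1}{\frac{2 \left(-1645 + 76\right)}{5 \cdot 310} + 124488} + 89213 = \frac{1}{\frac{2}{5} \cdot \frac{1}{310} \left(-1569\right) + 124488} + 89213 = \frac{1}{- \frac{1569}{775} + 124488} + 89213 = \frac{1}{\frac{96476631}{775}} + 89213 = \frac{775}{96476631} + 89213 = \frac{8606969682178}{96476631}$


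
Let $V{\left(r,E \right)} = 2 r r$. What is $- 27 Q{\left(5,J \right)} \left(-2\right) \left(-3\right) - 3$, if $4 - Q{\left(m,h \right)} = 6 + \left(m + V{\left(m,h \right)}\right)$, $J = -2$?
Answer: $9231$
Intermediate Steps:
$V{\left(r,E \right)} = 2 r^{2}$
$Q{\left(m,h \right)} = -2 - m - 2 m^{2}$ ($Q{\left(m,h \right)} = 4 - \left(6 + \left(m + 2 m^{2}\right)\right) = 4 - \left(6 + m + 2 m^{2}\right) = -2 - m - 2 m^{2}$)
$- 27 Q{\left(5,J \right)} \left(-2\right) \left(-3\right) - 3 = - 27 \left(-2 - 5 - 2 \cdot 5^{2}\right) \left(-2\right) \left(-3\right) - 3 = - 27 \left(-2 - 5 - 50\right) \left(-2\right) \left(-3\right) - 3 = - 27 \left(-57\right) \left(-2\right) \left(-3\right) - 3 = - 27 \cdot 114 \left(-3\right) - 3 = \left(-27\right) \left(-342\right) - 3 = 9234 - 3 = 9231$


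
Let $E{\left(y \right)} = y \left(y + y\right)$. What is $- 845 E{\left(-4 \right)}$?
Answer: $-27040$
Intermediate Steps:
$E{\left(y \right)} = 2 y^{2}$ ($E{\left(y \right)} = y 2 y = 2 y^{2}$)
$- 845 E{\left(-4 \right)} = - 845 \cdot 2 \left(-4\right)^{2} = - 845 \cdot 2 \cdot 16 = \left(-845\right) 32 = -27040$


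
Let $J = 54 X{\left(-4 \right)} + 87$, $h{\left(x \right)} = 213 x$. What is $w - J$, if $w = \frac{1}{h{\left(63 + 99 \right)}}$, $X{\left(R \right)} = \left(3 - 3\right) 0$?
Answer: $- \frac{3002021}{34506} \approx -87.0$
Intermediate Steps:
$X{\left(R \right)} = 0$ ($X{\left(R \right)} = 0 \cdot 0 = 0$)
$w = \frac{1}{34506}$ ($w = \frac{1}{213 \left(63 + 99\right)} = \frac{1}{213 \cdot 162} = \frac{1}{34506} \approx 2.898 \cdot 10^{-5}$)
$J = 87$ ($J = 54 \cdot 0 + 87 = 0 + 87 = 87$)
$w - J = \frac{1}{34506} - 87 = - \frac{3002021}{34506}$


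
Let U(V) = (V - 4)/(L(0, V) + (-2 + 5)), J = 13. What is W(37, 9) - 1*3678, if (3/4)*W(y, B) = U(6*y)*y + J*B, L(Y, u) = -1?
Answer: 5566/3 ≈ 1855.3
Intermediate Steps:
U(V) = -2 + V/2 (U(V) = (V - 4)/(-1 + (-2 + 5)) = (-4 + V)/(-1 + 3) = (-4 + V)/2 = (-4 + V)*(½) = -2 + V/2)
W(y, B) = 52*B/3 + 4*y*(-2 + 3*y)/3 (W(y, B) = 4*((-2 + (6*y)/2)*y + 13*B)/3 = 4*((-2 + 3*y)*y + 13*B)/3 = 4*(y*(-2 + 3*y) + 13*B)/3 = 4*(13*B + y*(-2 + 3*y))/3 = 52*B/3 + 4*y*(-2 + 3*y)/3)
W(37, 9) - 1*3678 = ((52/3)*9 + (4/3)*37*(-2 + 3*37)) - 1*3678 = (156 + (4/3)*37*(-2 + 111)) - 3678 = (156 + (4/3)*37*109) - 3678 = (156 + 16132/3) - 3678 = 16600/3 - 3678 = 5566/3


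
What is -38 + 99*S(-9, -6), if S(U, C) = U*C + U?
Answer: 4417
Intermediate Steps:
S(U, C) = U + C*U (S(U, C) = C*U + U = U + C*U)
-38 + 99*S(-9, -6) = -38 + 99*(-9*(1 - 6)) = -38 + 99*(-9*(-5)) = -38 + 99*45 = -38 + 4455 = 4417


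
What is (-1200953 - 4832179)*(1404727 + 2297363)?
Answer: -22335197645880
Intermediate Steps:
(-1200953 - 4832179)*(1404727 + 2297363) = -6033132*3702090 = -22335197645880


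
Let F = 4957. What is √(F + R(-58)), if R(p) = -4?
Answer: √4953 ≈ 70.378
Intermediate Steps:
√(F + R(-58)) = √(4957 - 4) = √4953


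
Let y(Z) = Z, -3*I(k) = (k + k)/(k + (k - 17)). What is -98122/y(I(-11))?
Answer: 5740137/11 ≈ 5.2183e+5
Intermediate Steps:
I(k) = -2*k/(3*(-17 + 2*k)) (I(k) = -(k + k)/(3*(k + (k - 17))) = -2*k/(3*(k + (-17 + k))) = -2*k/(3*(-17 + 2*k)))
-98122/y(I(-11)) = -98122/((-2*(-11)/(-51 + 6*(-11)))) = -98122/((-2*(-11)/(-51 - 66))) = -98122/((-2*(-11)/(-117))) = -98122/((-2*(-11)*(-1/117))) = -98122/(-22/117) = -98122*(-117/22) = 5740137/11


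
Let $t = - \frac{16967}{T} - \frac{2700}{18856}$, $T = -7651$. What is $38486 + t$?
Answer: $\frac{1388142221617}{36066814} \approx 38488.0$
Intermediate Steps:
$t = \frac{74818013}{36066814}$ ($t = - \frac{16967}{-7651} - \frac{2700}{18856} = \left(-16967\right) \left(- \frac{1}{7651}\right) - \frac{675}{4714} = \frac{16967}{7651} - \frac{675}{4714} = \frac{74818013}{36066814} \approx 2.0744$)
$38486 + t = 38486 + \frac{74818013}{36066814} = \frac{1388142221617}{36066814}$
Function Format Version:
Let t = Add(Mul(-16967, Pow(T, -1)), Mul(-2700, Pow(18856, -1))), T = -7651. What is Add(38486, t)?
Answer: Rational(1388142221617, 36066814) ≈ 38488.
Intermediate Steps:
t = Rational(74818013, 36066814) (t = Add(Mul(-16967, Pow(-7651, -1)), Mul(-2700, Pow(18856, -1))) = Add(Mul(-16967, Rational(-1, 7651)), Mul(-2700, Rational(1, 18856))) = Add(Rational(16967, 7651), Rational(-675, 4714)) = Rational(74818013, 36066814) ≈ 2.0744)
Add(38486, t) = Add(38486, Rational(74818013, 36066814)) = Rational(1388142221617, 36066814)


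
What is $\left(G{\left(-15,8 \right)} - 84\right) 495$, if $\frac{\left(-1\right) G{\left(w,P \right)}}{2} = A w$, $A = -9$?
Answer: $-175230$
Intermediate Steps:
$G{\left(w,P \right)} = 18 w$ ($G{\left(w,P \right)} = - 2 \left(- 9 w\right) = 18 w$)
$\left(G{\left(-15,8 \right)} - 84\right) 495 = \left(18 \left(-15\right) - 84\right) 495 = \left(-270 - 84\right) 495 = \left(-354\right) 495 = -175230$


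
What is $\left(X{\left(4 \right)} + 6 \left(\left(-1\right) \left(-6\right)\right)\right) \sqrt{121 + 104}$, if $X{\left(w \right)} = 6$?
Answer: $630$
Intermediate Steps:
$\left(X{\left(4 \right)} + 6 \left(\left(-1\right) \left(-6\right)\right)\right) \sqrt{121 + 104} = \left(6 + 6 \left(\left(-1\right) \left(-6\right)\right)\right) \sqrt{121 + 104} = \left(6 + 6 \cdot 6\right) \sqrt{225} = \left(6 + 36\right) 15 = 42 \cdot 15 = 630$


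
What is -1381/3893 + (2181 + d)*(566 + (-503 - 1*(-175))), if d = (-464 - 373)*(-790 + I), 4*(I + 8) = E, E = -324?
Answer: 683693143355/3893 ≈ 1.7562e+8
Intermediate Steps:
I = -89 (I = -8 + (¼)*(-324) = -8 - 81 = -89)
d = 735723 (d = (-464 - 373)*(-790 - 89) = -837*(-879) = 735723)
-1381/3893 + (2181 + d)*(566 + (-503 - 1*(-175))) = -1381/3893 + (2181 + 735723)*(566 + (-503 - 1*(-175))) = -1381*1/3893 + 737904*(566 + (-503 + 175)) = -1381/3893 + 737904*(566 - 328) = -1381/3893 + 737904*238 = -1381/3893 + 175621152 = 683693143355/3893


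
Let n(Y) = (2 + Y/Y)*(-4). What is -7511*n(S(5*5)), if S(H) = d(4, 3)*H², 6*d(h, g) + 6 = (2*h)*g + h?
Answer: 90132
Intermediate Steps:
d(h, g) = -1 + h/6 + g*h/3 (d(h, g) = -1 + ((2*h)*g + h)/6 = -1 + (2*g*h + h)/6 = -1 + (h + 2*g*h)/6 = -1 + (h/6 + g*h/3) = -1 + h/6 + g*h/3)
S(H) = 11*H²/3 (S(H) = (-1 + (⅙)*4 + (⅓)*3*4)*H² = (-1 + ⅔ + 4)*H² = 11*H²/3)
n(Y) = -12 (n(Y) = (2 + 1)*(-4) = 3*(-4) = -12)
-7511*n(S(5*5)) = -7511*(-12) = 90132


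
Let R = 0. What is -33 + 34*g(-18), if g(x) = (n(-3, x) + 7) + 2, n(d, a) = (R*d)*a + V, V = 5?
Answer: 443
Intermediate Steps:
n(d, a) = 5 (n(d, a) = (0*d)*a + 5 = 0*a + 5 = 0 + 5 = 5)
g(x) = 14 (g(x) = (5 + 7) + 2 = 12 + 2 = 14)
-33 + 34*g(-18) = -33 + 34*14 = -33 + 476 = 443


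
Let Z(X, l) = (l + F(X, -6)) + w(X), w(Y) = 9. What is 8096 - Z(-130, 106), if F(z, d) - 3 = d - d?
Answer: 7978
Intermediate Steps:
F(z, d) = 3 (F(z, d) = 3 + (d - d) = 3 + 0 = 3)
Z(X, l) = 12 + l (Z(X, l) = (l + 3) + 9 = (3 + l) + 9 = 12 + l)
8096 - Z(-130, 106) = 8096 - (12 + 106) = 8096 - 1*118 = 8096 - 118 = 7978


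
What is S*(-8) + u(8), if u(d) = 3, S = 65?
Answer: -517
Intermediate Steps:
S*(-8) + u(8) = 65*(-8) + 3 = -520 + 3 = -517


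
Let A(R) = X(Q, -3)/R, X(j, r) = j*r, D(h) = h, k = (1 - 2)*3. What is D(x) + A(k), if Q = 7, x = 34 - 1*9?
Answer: 32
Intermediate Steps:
x = 25 (x = 34 - 9 = 25)
k = -3 (k = -1*3 = -3)
A(R) = -21/R (A(R) = (7*(-3))/R = -21/R)
D(x) + A(k) = 25 - 21/(-3) = 25 - 21*(-⅓) = 25 + 7 = 32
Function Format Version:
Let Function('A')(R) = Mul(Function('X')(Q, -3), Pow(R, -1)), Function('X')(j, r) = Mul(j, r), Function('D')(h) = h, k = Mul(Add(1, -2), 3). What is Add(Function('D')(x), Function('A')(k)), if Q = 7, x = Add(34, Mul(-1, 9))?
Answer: 32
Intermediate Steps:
x = 25 (x = Add(34, -9) = 25)
k = -3 (k = Mul(-1, 3) = -3)
Function('A')(R) = Mul(-21, Pow(R, -1)) (Function('A')(R) = Mul(Mul(7, -3), Pow(R, -1)) = Mul(-21, Pow(R, -1)))
Add(Function('D')(x), Function('A')(k)) = Add(25, Mul(-21, Pow(-3, -1))) = Add(25, Mul(-21, Rational(-1, 3))) = Add(25, 7) = 32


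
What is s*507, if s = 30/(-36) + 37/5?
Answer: 33293/10 ≈ 3329.3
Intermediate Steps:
s = 197/30 (s = 30*(-1/36) + 37*(⅕) = -⅚ + 37/5 = 197/30 ≈ 6.5667)
s*507 = (197/30)*507 = 33293/10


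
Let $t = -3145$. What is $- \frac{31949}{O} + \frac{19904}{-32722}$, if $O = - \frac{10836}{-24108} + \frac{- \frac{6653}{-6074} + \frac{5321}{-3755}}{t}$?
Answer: $- \frac{10761135670078761116186}{151427154862516923} \approx -71065.0$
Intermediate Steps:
$O = \frac{9255372829443}{20586725580050}$ ($O = - \frac{10836}{-24108} + \frac{- \frac{6653}{-6074} + \frac{5321}{-3755}}{-3145} = \left(-10836\right) \left(- \frac{1}{24108}\right) + \left(\left(-6653\right) \left(- \frac{1}{6074}\right) + 5321 \left(- \frac{1}{3755}\right)\right) \left(- \frac{1}{3145}\right) = \frac{129}{287} + \left(\frac{6653}{6074} - \frac{5321}{3755}\right) \left(- \frac{1}{3145}\right) = \frac{129}{287} - - \frac{7337739}{71730751150} = \frac{129}{287} + \frac{7337739}{71730751150} = \frac{9255372829443}{20586725580050} \approx 0.44958$)
$- \frac{31949}{O} + \frac{19904}{-32722} = - \frac{31949}{\frac{9255372829443}{20586725580050}} + \frac{19904}{-32722} = \left(-31949\right) \frac{20586725580050}{9255372829443} + 19904 \left(- \frac{1}{32722}\right) = - \frac{657725295557017450}{9255372829443} - \frac{9952}{16361} = - \frac{10761135670078761116186}{151427154862516923}$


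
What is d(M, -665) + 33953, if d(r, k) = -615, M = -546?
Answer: 33338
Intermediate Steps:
d(M, -665) + 33953 = -615 + 33953 = 33338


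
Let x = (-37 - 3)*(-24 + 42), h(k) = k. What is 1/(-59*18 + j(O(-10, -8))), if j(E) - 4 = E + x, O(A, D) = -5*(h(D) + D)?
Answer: -1/1698 ≈ -0.00058893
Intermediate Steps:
x = -720 (x = -40*18 = -720)
O(A, D) = -10*D (O(A, D) = -5*(D + D) = -10*D)
j(E) = -716 + E (j(E) = 4 + (E - 720) = 4 + (-720 + E) = -716 + E)
1/(-59*18 + j(O(-10, -8))) = 1/(-59*18 + (-716 - 10*(-8))) = 1/(-1062 + (-716 + 80)) = 1/(-1062 - 636) = 1/(-1698) = -1/1698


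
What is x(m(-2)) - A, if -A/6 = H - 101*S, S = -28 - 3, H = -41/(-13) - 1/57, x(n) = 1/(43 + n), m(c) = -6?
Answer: 171857477/9139 ≈ 18805.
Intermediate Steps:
H = 2324/741 (H = -41*(-1/13) - 1*1/57 = 41/13 - 1/57 = 2324/741 ≈ 3.1363)
S = -31
A = -4644790/247 (A = -6*(2324/741 - 101*(-31)) = -6*(2324/741 + 3131) = -6*2322395/741 = -4644790/247 ≈ -18805.)
x(m(-2)) - A = 1/(43 - 6) - 1*(-4644790/247) = 1/37 + 4644790/247 = 171857477/9139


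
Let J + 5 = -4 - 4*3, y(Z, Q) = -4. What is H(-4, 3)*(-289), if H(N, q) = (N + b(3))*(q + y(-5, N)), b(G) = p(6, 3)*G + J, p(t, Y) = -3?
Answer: -9826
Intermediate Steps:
J = -21 (J = -5 + (-4 - 4*3) = -5 + (-4 - 12) = -5 - 16 = -21)
b(G) = -21 - 3*G (b(G) = -3*G - 21 = -21 - 3*G)
H(N, q) = (-30 + N)*(-4 + q) (H(N, q) = (N + (-21 - 3*3))*(q - 4) = (N + (-21 - 9))*(-4 + q) = (N - 30)*(-4 + q) = (-30 + N)*(-4 + q))
H(-4, 3)*(-289) = (120 - 30*3 - 4*(-4) - 4*3)*(-289) = (120 - 90 + 16 - 12)*(-289) = 34*(-289) = -9826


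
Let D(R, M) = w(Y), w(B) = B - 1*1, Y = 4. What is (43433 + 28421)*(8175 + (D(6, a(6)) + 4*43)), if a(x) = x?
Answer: 599980900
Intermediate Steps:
w(B) = -1 + B (w(B) = B - 1 = -1 + B)
D(R, M) = 3 (D(R, M) = -1 + 4 = 3)
(43433 + 28421)*(8175 + (D(6, a(6)) + 4*43)) = (43433 + 28421)*(8175 + (3 + 4*43)) = 71854*(8175 + (3 + 172)) = 71854*(8175 + 175) = 71854*8350 = 599980900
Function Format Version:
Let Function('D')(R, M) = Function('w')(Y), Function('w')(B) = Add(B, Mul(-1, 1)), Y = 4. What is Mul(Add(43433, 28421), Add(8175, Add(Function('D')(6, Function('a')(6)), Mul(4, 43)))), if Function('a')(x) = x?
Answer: 599980900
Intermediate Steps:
Function('w')(B) = Add(-1, B) (Function('w')(B) = Add(B, -1) = Add(-1, B))
Function('D')(R, M) = 3 (Function('D')(R, M) = Add(-1, 4) = 3)
Mul(Add(43433, 28421), Add(8175, Add(Function('D')(6, Function('a')(6)), Mul(4, 43)))) = Mul(Add(43433, 28421), Add(8175, Add(3, Mul(4, 43)))) = Mul(71854, Add(8175, Add(3, 172))) = Mul(71854, Add(8175, 175)) = Mul(71854, 8350) = 599980900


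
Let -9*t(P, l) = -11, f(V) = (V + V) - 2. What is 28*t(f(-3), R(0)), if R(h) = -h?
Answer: 308/9 ≈ 34.222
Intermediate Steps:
f(V) = -2 + 2*V (f(V) = 2*V - 2 = -2 + 2*V)
t(P, l) = 11/9 (t(P, l) = -1/9*(-11) = 11/9)
28*t(f(-3), R(0)) = 28*(11/9) = 308/9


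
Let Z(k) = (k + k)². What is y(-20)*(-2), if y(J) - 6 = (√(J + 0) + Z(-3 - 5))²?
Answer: -131044 - 2048*I*√5 ≈ -1.3104e+5 - 4579.5*I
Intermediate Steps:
Z(k) = 4*k² (Z(k) = (2*k)² = 4*k²)
y(J) = 6 + (256 + √J)² (y(J) = 6 + (√(J + 0) + 4*(-3 - 5)²)² = 6 + (√J + 4*(-8)²)² = 6 + (√J + 4*64)² = 6 + (√J + 256)² = 6 + (256 + √J)²)
y(-20)*(-2) = (6 + (256 + √(-20))²)*(-2) = (6 + (256 + 2*I*√5)²)*(-2) = -12 - 2*(256 + 2*I*√5)²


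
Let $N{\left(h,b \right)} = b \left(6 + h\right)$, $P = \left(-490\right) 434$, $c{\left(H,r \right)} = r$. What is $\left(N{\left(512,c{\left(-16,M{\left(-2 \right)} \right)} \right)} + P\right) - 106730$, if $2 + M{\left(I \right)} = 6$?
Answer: $-317318$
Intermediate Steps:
$M{\left(I \right)} = 4$ ($M{\left(I \right)} = -2 + 6 = 4$)
$P = -212660$
$\left(N{\left(512,c{\left(-16,M{\left(-2 \right)} \right)} \right)} + P\right) - 106730 = \left(4 \left(6 + 512\right) - 212660\right) - 106730 = \left(4 \cdot 518 - 212660\right) - 106730 = \left(2072 - 212660\right) - 106730 = -210588 - 106730 = -317318$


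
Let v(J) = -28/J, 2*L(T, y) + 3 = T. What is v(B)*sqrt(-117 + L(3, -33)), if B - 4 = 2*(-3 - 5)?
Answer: 7*I*sqrt(13) ≈ 25.239*I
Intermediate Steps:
L(T, y) = -3/2 + T/2
B = -12 (B = 4 + 2*(-3 - 5) = 4 + 2*(-8) = 4 - 16 = -12)
v(B)*sqrt(-117 + L(3, -33)) = (-28/(-12))*sqrt(-117 + (-3/2 + (1/2)*3)) = (-28*(-1/12))*sqrt(-117 + (-3/2 + 3/2)) = 7*sqrt(-117 + 0)/3 = 7*sqrt(-117)/3 = 7*(3*I*sqrt(13))/3 = 7*I*sqrt(13)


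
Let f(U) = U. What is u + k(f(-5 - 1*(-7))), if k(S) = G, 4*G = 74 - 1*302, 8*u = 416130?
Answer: 207837/4 ≈ 51959.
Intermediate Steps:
u = 208065/4 (u = (⅛)*416130 = 208065/4 ≈ 52016.)
G = -57 (G = (74 - 1*302)/4 = (74 - 302)/4 = (¼)*(-228) = -57)
k(S) = -57
u + k(f(-5 - 1*(-7))) = 208065/4 - 57 = 207837/4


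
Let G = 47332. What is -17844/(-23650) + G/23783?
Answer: 771892826/281233975 ≈ 2.7447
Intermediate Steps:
-17844/(-23650) + G/23783 = -17844/(-23650) + 47332/23783 = -17844*(-1/23650) + 47332*(1/23783) = 8922/11825 + 47332/23783 = 771892826/281233975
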